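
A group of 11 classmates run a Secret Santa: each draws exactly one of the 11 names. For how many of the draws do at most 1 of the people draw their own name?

29369141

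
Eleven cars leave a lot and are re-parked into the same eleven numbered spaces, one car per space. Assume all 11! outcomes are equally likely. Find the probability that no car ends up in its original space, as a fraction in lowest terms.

1468457/3991680

Favorable outcomes: !11 = 14684570.
Total outcomes: 11! = 39916800.
Probability = 14684570/39916800 = 1468457/3991680.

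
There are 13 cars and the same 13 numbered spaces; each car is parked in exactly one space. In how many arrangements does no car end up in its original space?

!13 is the nearest integer to 13!/e.
13! = 6227020800, and 6227020800/e ≈ 2290792932.07, so !13 = 2290792932.

2290792932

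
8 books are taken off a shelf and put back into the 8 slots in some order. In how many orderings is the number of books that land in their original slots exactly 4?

Pick the 4 fixed positions: C(8,4) = 70 ways.
The other 4 form a derangement: !4 = 9.
Total: 70 × 9 = 630.

630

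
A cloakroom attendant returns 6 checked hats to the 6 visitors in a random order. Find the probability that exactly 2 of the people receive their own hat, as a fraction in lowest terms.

3/16

Favorable outcomes: C(6,2)·!4 = 15·9 = 135.
Total outcomes: 6! = 720.
Probability = 135/720 = 3/16.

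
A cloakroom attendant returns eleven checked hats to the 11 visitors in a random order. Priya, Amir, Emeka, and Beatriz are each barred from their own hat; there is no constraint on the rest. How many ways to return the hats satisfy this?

Inclusion-exclusion on the 4 forbidden self-matches:
Σ_{j=0}^{4} (-1)^j C(4,j)(11-j)!
= C(4,0)·11! - C(4,1)·10! + C(4,2)·9! - C(4,3)·8! + C(4,4)·7!
= 39916800 - 14515200 + 2177280 - 161280 + 5040
= 27422640

27422640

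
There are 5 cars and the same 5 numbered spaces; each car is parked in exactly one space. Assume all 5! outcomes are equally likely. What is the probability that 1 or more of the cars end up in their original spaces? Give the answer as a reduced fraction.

Favorable outcomes: Σ_{i≥1} C(5,i)·!(5-i) = 5·9 + 10·2 + 10·1 + 5·0 + 1·1 = 76.
Total outcomes: 5! = 120.
Probability = 76/120 = 19/30.

19/30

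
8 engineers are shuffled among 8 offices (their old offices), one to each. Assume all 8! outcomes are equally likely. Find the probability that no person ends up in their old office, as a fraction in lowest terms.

Favorable outcomes: !8 = 14833.
Total outcomes: 8! = 40320.
Probability = 14833/40320 = 2119/5760.

2119/5760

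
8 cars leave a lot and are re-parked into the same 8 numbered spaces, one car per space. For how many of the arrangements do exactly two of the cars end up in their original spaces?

Pick the 2 fixed positions: C(8,2) = 28 ways.
The remaining 6 must be deranged: !6 = 265.
Total: 28 × 265 = 7420.

7420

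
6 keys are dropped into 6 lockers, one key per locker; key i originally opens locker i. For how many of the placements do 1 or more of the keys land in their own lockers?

455

# with exactly i fixed is C(6,i)·!(6-i); sum over i=1..6:
  i=1: C(6,1)·!5 = 6·44 = 264
  i=2: C(6,2)·!4 = 15·9 = 135
  i=3: C(6,3)·!3 = 20·2 = 40
  i=4: C(6,4)·!2 = 15·1 = 15
  i=5: C(6,5)·!1 = 6·0 = 0
  i=6: C(6,6)·!0 = 1·1 = 1
Total = 455.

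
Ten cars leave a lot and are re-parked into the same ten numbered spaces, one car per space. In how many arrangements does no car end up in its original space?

1334961

Use !n = n·!(n-1) + (-1)^n.
!10 = 10·133496 + 1 = 1334961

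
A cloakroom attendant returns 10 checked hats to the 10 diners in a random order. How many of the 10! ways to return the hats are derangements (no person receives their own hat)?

1334961

!10 = 10! · Σ_{k=0}^{10} (-1)^k/k!
= 10! - 10!/1! + 10!/2! - 10!/3! + 10!/4! - 10!/5! + 10!/6! - 10!/7! + 10!/8! - 10!/9! + 10!/10!
= 3628800 - 3628800 + 1814400 - 604800 + 151200 - 30240 + 5040 - 720 + 90 - 10 + 1
= 1334961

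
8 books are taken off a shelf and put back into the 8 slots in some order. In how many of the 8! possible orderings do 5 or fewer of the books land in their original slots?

Sum C(8,i)·!(8-i) for i = 0..5:
  i=0: C(8,0)·!8 = 1·14833 = 14833
  i=1: C(8,1)·!7 = 8·1854 = 14832
  i=2: C(8,2)·!6 = 28·265 = 7420
  i=3: C(8,3)·!5 = 56·44 = 2464
  i=4: C(8,4)·!4 = 70·9 = 630
  i=5: C(8,5)·!3 = 56·2 = 112
Total = 40291.

40291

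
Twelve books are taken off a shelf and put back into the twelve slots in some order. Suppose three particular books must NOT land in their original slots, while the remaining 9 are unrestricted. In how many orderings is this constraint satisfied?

369774720

Let A_j be the event that the j-th constrained one is fixed. By inclusion-exclusion over the 3 events:
Σ_{j=0}^{3} (-1)^j C(3,j)(12-j)!
= C(3,0)·12! - C(3,1)·11! + C(3,2)·10! - C(3,3)·9!
= 479001600 - 119750400 + 10886400 - 362880
= 369774720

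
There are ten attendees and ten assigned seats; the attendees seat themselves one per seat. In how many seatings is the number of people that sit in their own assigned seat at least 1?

2293839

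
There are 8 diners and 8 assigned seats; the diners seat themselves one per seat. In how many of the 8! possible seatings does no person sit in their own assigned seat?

Recurrence: !8 = 8·!7 + (-1)^8.
!8 = 8·1854 + 1 = 14833

14833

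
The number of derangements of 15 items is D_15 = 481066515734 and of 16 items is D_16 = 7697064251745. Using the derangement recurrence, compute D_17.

D_17 = (17-1)·(D_16 + D_15) = 16·(7697064251745 + 481066515734) = 16·8178130767479 = 130850092279664.

130850092279664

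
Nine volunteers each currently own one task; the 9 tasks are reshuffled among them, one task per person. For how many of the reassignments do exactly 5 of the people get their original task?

Choose which 5 of the 9 are fixed: C(9,5) = 126.
The remaining 4 must be deranged: !4 = 9.
Total: 126 × 9 = 1134.

1134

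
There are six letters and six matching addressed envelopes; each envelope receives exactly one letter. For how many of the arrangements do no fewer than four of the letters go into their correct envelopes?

Sum C(6,i)·!(6-i) for i = 4..6:
  i=4: C(6,4)·!2 = 15·1 = 15
  i=5: C(6,5)·!1 = 6·0 = 0
  i=6: C(6,6)·!0 = 1·1 = 1
Total = 16.

16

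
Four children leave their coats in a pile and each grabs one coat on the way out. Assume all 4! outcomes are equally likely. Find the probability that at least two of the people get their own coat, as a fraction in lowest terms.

7/24

Favorable outcomes: Σ_{i≥2} C(4,i)·!(4-i) = 6·1 + 4·0 + 1·1 = 7.
Total outcomes: 4! = 24.
Probability = 7/24 = 7/24.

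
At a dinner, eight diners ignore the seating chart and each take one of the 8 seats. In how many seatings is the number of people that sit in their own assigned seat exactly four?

630

Choose which 4 of the 8 are fixed: C(8,4) = 70.
The remaining 4 must be deranged: !4 = 9.
Total: 70 × 9 = 630.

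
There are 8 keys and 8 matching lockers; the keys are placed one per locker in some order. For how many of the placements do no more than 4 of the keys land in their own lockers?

# with exactly i fixed is C(8,i)·!(8-i); sum over i=0..4:
  i=0: C(8,0)·!8 = 1·14833 = 14833
  i=1: C(8,1)·!7 = 8·1854 = 14832
  i=2: C(8,2)·!6 = 28·265 = 7420
  i=3: C(8,3)·!5 = 56·44 = 2464
  i=4: C(8,4)·!4 = 70·9 = 630
Total = 40179.

40179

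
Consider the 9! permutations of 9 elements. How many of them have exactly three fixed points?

22260

Pick the 3 fixed positions: C(9,3) = 84 ways.
The remaining 6 must be deranged: !6 = 265.
Total: 84 × 265 = 22260.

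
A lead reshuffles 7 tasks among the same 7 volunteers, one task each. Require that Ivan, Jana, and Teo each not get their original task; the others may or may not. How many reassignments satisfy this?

Let A_j be the event that the j-th constrained one is fixed. By inclusion-exclusion over the 3 events:
Σ_{j=0}^{3} (-1)^j C(3,j)(7-j)!
= C(3,0)·7! - C(3,1)·6! + C(3,2)·5! - C(3,3)·4!
= 5040 - 2160 + 360 - 24
= 3216

3216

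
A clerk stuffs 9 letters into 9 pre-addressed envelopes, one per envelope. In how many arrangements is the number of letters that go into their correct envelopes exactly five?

Pick the 5 fixed positions: C(9,5) = 126 ways.
The remaining 4 must be deranged: !4 = 9.
Total: 126 × 9 = 1134.

1134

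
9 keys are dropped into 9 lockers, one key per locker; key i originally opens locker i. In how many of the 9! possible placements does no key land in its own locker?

By inclusion-exclusion, !9 = Σ (-1)^k · 9!/k! for k=0..9
= 9! - 9!/1! + 9!/2! - 9!/3! + 9!/4! - 9!/5! + 9!/6! - 9!/7! + 9!/8! - 9!/9!
= 362880 - 362880 + 181440 - 60480 + 15120 - 3024 + 504 - 72 + 9 - 1
= 133496

133496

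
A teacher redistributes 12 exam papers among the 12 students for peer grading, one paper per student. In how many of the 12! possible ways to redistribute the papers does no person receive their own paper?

176214841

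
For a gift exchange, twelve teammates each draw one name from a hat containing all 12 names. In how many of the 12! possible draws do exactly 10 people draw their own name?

Choose which 10 of the 12 are fixed: C(12,10) = 66.
The other 2 form a derangement: !2 = 1.
Total: 66 × 1 = 66.

66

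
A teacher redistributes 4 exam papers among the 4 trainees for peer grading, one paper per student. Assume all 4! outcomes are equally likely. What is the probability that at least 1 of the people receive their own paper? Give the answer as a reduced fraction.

Favorable outcomes: Σ_{i≥1} C(4,i)·!(4-i) = 4·2 + 6·1 + 4·0 + 1·1 = 15.
Total outcomes: 4! = 24.
Probability = 15/24 = 5/8.

5/8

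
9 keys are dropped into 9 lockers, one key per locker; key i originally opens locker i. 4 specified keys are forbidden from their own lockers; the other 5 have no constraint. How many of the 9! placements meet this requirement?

Inclusion-exclusion on the 4 forbidden self-matches:
Σ_{j=0}^{4} (-1)^j C(4,j)(9-j)!
= C(4,0)·9! - C(4,1)·8! + C(4,2)·7! - C(4,3)·6! + C(4,4)·5!
= 362880 - 161280 + 30240 - 2880 + 120
= 229080

229080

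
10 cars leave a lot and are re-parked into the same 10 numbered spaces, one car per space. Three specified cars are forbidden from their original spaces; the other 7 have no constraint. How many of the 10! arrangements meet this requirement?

2656080

Let A_j be the event that the j-th constrained one is fixed. By inclusion-exclusion over the 3 events:
Σ_{j=0}^{3} (-1)^j C(3,j)(10-j)!
= C(3,0)·10! - C(3,1)·9! + C(3,2)·8! - C(3,3)·7!
= 3628800 - 1088640 + 120960 - 5040
= 2656080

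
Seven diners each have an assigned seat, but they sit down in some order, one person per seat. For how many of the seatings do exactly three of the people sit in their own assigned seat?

Pick the 3 fixed positions: C(7,3) = 35 ways.
The remaining 4 must be deranged: !4 = 9.
Total: 35 × 9 = 315.

315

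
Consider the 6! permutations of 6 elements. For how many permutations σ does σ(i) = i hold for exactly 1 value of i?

Choose which one of the 6 is fixed: C(6,1) = 6.
The remaining 5 must be deranged: !5 = 44.
Total: 6 × 44 = 264.

264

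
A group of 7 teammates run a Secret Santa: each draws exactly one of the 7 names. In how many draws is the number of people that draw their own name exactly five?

21

Choose which 5 of the 7 are fixed: C(7,5) = 21.
The other 2 form a derangement: !2 = 1.
Total: 21 × 1 = 21.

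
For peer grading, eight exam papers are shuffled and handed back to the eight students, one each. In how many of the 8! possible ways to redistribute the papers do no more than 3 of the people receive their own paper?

39549

Sum C(8,i)·!(8-i) for i = 0..3:
  i=0: C(8,0)·!8 = 1·14833 = 14833
  i=1: C(8,1)·!7 = 8·1854 = 14832
  i=2: C(8,2)·!6 = 28·265 = 7420
  i=3: C(8,3)·!5 = 56·44 = 2464
Total = 39549.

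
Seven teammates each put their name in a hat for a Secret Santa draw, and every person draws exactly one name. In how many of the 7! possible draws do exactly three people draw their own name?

Pick the 3 fixed positions: C(7,3) = 35 ways.
The remaining 4 must be deranged: !4 = 9.
Total: 35 × 9 = 315.

315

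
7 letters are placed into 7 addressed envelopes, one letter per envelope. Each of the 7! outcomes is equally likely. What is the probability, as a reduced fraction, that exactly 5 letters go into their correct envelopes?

Favorable outcomes: C(7,5)·!2 = 21·1 = 21.
Total outcomes: 7! = 5040.
Probability = 21/5040 = 1/240.

1/240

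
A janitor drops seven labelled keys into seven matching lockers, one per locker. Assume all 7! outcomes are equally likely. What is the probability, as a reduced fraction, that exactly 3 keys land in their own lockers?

1/16

Favorable outcomes: C(7,3)·!4 = 35·9 = 315.
Total outcomes: 7! = 5040.
Probability = 315/5040 = 1/16.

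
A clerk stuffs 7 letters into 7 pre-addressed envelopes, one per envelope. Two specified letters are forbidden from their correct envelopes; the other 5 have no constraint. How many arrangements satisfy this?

Inclusion-exclusion on the 2 forbidden self-matches:
Σ_{j=0}^{2} (-1)^j C(2,j)(7-j)!
= C(2,0)·7! - C(2,1)·6! + C(2,2)·5!
= 5040 - 1440 + 120
= 3720

3720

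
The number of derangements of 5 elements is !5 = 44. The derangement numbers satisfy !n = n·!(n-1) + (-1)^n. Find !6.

!6 = 6·44 + 1 = 265.

265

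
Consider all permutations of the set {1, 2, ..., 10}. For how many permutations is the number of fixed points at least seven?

286

Sum C(10,i)·!(10-i) for i = 7..10:
  i=7: C(10,7)·!3 = 120·2 = 240
  i=8: C(10,8)·!2 = 45·1 = 45
  i=9: C(10,9)·!1 = 10·0 = 0
  i=10: C(10,10)·!0 = 1·1 = 1
Total = 286.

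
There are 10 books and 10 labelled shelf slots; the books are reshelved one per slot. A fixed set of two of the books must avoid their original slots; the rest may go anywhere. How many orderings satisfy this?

2943360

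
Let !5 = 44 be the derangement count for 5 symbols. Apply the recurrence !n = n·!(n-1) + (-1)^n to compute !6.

!6 = 6·44 + 1 = 265.

265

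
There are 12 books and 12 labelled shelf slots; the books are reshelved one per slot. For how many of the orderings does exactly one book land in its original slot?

176214840

Choose which one of the 12 is fixed: C(12,1) = 12.
The remaining 11 must be deranged: !11 = 14684570.
Total: 12 × 14684570 = 176214840.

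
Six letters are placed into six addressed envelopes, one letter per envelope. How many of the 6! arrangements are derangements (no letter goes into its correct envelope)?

!6 = 6! · Σ_{k=0}^{6} (-1)^k/k!
= 6! - 6!/1! + 6!/2! - 6!/3! + 6!/4! - 6!/5! + 6!/6!
= 720 - 720 + 360 - 120 + 30 - 6 + 1
= 265

265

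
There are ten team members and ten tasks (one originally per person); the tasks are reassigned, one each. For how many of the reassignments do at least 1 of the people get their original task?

# with exactly i fixed is C(10,i)·!(10-i); sum over i=1..10:
  i=1: C(10,1)·!9 = 10·133496 = 1334960
  i=2: C(10,2)·!8 = 45·14833 = 667485
  i=3: C(10,3)·!7 = 120·1854 = 222480
  i=4: C(10,4)·!6 = 210·265 = 55650
  i=5: C(10,5)·!5 = 252·44 = 11088
  i=6: C(10,6)·!4 = 210·9 = 1890
  i=7: C(10,7)·!3 = 120·2 = 240
  i=8: C(10,8)·!2 = 45·1 = 45
  i=9: C(10,9)·!1 = 10·0 = 0
  i=10: C(10,10)·!0 = 1·1 = 1
Total = 2293839.

2293839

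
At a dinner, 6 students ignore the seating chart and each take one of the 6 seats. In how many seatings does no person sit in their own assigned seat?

Use !n = (n-1)(!(n-1) + !(n-2)).
!6 = 5·(44 + 9) = 5·53 = 265

265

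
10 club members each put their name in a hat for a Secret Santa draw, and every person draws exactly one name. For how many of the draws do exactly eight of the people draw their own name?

Pick the 8 fixed positions: C(10,8) = 45 ways.
The remaining 2 must be deranged: !2 = 1.
Total: 45 × 1 = 45.

45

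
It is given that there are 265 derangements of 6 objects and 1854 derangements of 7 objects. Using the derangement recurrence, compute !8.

14833

!8 = (8-1)·(!7 + !6) = 7·(1854 + 265) = 7·2119 = 14833.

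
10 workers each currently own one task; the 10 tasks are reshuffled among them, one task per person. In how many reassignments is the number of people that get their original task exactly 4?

Pick the 4 fixed positions: C(10,4) = 210 ways.
The remaining 6 must be deranged: !6 = 265.
Total: 210 × 265 = 55650.

55650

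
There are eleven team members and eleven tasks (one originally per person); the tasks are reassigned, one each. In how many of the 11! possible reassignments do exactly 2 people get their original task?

Choose which 2 of the 11 are fixed: C(11,2) = 55.
The other 9 form a derangement: !9 = 133496.
Total: 55 × 133496 = 7342280.

7342280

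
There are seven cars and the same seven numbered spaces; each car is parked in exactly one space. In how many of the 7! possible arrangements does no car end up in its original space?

!7 is the nearest integer to 7!/e.
7! = 5040, and 5040/e ≈ 1854.11, so !7 = 1854.

1854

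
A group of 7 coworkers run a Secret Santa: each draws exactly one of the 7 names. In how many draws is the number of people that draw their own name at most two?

4633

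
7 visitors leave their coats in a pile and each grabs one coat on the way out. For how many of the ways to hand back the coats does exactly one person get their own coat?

1855

Pick the single fixed position: C(7,1) = 7 ways.
The other 6 form a derangement: !6 = 265.
Total: 7 × 265 = 1855.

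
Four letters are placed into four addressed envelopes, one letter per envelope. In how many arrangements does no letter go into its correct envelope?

Use !n = (n-1)(!(n-1) + !(n-2)).
!4 = 3·(2 + 1) = 3·3 = 9

9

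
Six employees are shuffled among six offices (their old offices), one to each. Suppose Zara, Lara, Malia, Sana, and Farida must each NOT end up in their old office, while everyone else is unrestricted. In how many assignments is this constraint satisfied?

309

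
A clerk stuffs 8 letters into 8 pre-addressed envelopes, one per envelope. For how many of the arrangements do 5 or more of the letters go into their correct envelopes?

141

# with exactly i fixed is C(8,i)·!(8-i); sum over i=5..8:
  i=5: C(8,5)·!3 = 56·2 = 112
  i=6: C(8,6)·!2 = 28·1 = 28
  i=7: C(8,7)·!1 = 8·0 = 0
  i=8: C(8,8)·!0 = 1·1 = 1
Total = 141.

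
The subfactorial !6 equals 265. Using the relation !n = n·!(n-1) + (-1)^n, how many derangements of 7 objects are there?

1854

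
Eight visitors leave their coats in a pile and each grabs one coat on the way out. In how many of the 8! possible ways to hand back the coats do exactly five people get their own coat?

Pick the 5 fixed positions: C(8,5) = 56 ways.
The other 3 form a derangement: !3 = 2.
Total: 56 × 2 = 112.

112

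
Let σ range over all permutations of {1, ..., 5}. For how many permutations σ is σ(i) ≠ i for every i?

44

By inclusion-exclusion, !5 = Σ (-1)^k · 5!/k! for k=0..5
= 5! - 5!/1! + 5!/2! - 5!/3! + 5!/4! - 5!/5!
= 120 - 120 + 60 - 20 + 5 - 1
= 44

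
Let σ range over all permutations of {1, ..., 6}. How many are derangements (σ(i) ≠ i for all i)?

265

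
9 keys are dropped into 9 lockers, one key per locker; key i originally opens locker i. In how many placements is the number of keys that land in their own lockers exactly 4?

5544

Pick the 4 fixed positions: C(9,4) = 126 ways.
The remaining 5 must be deranged: !5 = 44.
Total: 126 × 44 = 5544.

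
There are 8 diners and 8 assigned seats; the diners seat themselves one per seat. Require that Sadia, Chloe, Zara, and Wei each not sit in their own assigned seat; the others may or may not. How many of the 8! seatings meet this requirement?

24024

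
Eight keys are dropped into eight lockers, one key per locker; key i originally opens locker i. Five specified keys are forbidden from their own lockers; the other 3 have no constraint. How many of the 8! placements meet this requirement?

21234

Let A_j be the event that the j-th constrained one is fixed. By inclusion-exclusion over the 5 events:
Σ_{j=0}^{5} (-1)^j C(5,j)(8-j)!
= C(5,0)·8! - C(5,1)·7! + C(5,2)·6! - C(5,3)·5! + C(5,4)·4! - C(5,5)·3!
= 40320 - 25200 + 7200 - 1200 + 120 - 6
= 21234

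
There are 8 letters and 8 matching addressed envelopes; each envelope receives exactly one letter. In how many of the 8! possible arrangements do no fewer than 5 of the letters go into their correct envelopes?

141

Sum C(8,i)·!(8-i) for i = 5..8:
  i=5: C(8,5)·!3 = 56·2 = 112
  i=6: C(8,6)·!2 = 28·1 = 28
  i=7: C(8,7)·!1 = 8·0 = 0
  i=8: C(8,8)·!0 = 1·1 = 1
Total = 141.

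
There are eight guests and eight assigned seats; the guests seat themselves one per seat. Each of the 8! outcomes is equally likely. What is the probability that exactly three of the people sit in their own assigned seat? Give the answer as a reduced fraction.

11/180

Favorable outcomes: C(8,3)·!5 = 56·44 = 2464.
Total outcomes: 8! = 40320.
Probability = 2464/40320 = 11/180.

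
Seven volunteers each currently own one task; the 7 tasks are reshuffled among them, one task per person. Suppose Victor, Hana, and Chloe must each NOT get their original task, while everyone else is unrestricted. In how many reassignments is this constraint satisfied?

Let A_j be the event that the j-th constrained one is fixed. By inclusion-exclusion over the 3 events:
Σ_{j=0}^{3} (-1)^j C(3,j)(7-j)!
= C(3,0)·7! - C(3,1)·6! + C(3,2)·5! - C(3,3)·4!
= 5040 - 2160 + 360 - 24
= 3216

3216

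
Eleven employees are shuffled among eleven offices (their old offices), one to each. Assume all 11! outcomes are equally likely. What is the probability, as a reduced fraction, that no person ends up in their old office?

1468457/3991680

Favorable outcomes: !11 = 14684570.
Total outcomes: 11! = 39916800.
Probability = 14684570/39916800 = 1468457/3991680.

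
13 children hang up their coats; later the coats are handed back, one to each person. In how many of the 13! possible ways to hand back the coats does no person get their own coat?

2290792932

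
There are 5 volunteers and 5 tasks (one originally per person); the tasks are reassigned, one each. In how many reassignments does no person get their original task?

The subfactorial !5 = [5!/e] (nearest integer).
5! = 120, and 120/e ≈ 44.15, so !5 = 44.

44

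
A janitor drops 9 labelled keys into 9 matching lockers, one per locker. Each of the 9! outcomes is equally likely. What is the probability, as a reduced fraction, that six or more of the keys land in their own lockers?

41/72576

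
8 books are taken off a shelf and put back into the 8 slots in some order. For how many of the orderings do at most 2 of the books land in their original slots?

37085

Sum C(8,i)·!(8-i) for i = 0..2:
  i=0: C(8,0)·!8 = 1·14833 = 14833
  i=1: C(8,1)·!7 = 8·1854 = 14832
  i=2: C(8,2)·!6 = 28·265 = 7420
Total = 37085.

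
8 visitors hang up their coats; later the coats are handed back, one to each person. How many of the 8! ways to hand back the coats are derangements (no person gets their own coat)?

14833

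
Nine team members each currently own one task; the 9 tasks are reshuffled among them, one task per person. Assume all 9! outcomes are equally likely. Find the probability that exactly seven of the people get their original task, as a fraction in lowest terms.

Favorable outcomes: C(9,7)·!2 = 36·1 = 36.
Total outcomes: 9! = 362880.
Probability = 36/362880 = 1/10080.

1/10080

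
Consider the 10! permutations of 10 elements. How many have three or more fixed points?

# with exactly i fixed is C(10,i)·!(10-i); sum over i=3..10:
  i=3: C(10,3)·!7 = 120·1854 = 222480
  i=4: C(10,4)·!6 = 210·265 = 55650
  i=5: C(10,5)·!5 = 252·44 = 11088
  i=6: C(10,6)·!4 = 210·9 = 1890
  i=7: C(10,7)·!3 = 120·2 = 240
  i=8: C(10,8)·!2 = 45·1 = 45
  i=9: C(10,9)·!1 = 10·0 = 0
  i=10: C(10,10)·!0 = 1·1 = 1
Total = 291394.

291394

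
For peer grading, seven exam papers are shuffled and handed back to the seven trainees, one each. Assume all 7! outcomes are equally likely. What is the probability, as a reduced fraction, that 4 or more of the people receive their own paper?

Favorable outcomes: Σ_{i≥4} C(7,i)·!(7-i) = 35·2 + 21·1 + 7·0 + 1·1 = 92.
Total outcomes: 7! = 5040.
Probability = 92/5040 = 23/1260.

23/1260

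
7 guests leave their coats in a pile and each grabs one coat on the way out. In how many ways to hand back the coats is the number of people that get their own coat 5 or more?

22

# with exactly i fixed is C(7,i)·!(7-i); sum over i=5..7:
  i=5: C(7,5)·!2 = 21·1 = 21
  i=6: C(7,6)·!1 = 7·0 = 0
  i=7: C(7,7)·!0 = 1·1 = 1
Total = 22.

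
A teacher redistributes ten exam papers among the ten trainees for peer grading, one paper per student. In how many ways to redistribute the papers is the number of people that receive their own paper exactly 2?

667485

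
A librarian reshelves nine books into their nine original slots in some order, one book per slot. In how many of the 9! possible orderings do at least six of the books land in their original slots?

205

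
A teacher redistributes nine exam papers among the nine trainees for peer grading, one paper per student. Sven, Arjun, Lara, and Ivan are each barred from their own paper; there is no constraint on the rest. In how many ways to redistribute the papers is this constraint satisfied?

Inclusion-exclusion on the 4 forbidden self-matches:
Σ_{j=0}^{4} (-1)^j C(4,j)(9-j)!
= C(4,0)·9! - C(4,1)·8! + C(4,2)·7! - C(4,3)·6! + C(4,4)·5!
= 362880 - 161280 + 30240 - 2880 + 120
= 229080

229080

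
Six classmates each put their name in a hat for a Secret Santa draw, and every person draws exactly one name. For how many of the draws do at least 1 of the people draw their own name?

455

# with exactly i fixed is C(6,i)·!(6-i); sum over i=1..6:
  i=1: C(6,1)·!5 = 6·44 = 264
  i=2: C(6,2)·!4 = 15·9 = 135
  i=3: C(6,3)·!3 = 20·2 = 40
  i=4: C(6,4)·!2 = 15·1 = 15
  i=5: C(6,5)·!1 = 6·0 = 0
  i=6: C(6,6)·!0 = 1·1 = 1
Total = 455.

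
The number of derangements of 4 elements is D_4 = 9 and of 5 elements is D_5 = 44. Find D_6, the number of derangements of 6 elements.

265

D_6 = (6-1)·(D_5 + D_4) = 5·(44 + 9) = 5·53 = 265.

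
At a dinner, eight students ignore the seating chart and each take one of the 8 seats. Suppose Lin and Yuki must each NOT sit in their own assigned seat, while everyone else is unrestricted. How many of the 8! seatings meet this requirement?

Let A_j be the event that the j-th constrained one is fixed. By inclusion-exclusion over the 2 events:
Σ_{j=0}^{2} (-1)^j C(2,j)(8-j)!
= C(2,0)·8! - C(2,1)·7! + C(2,2)·6!
= 40320 - 10080 + 720
= 30960

30960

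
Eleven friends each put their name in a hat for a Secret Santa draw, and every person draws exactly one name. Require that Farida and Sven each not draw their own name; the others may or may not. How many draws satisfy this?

33022080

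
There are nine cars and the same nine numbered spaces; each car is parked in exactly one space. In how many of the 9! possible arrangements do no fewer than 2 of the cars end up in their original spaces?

95887

Sum C(9,i)·!(9-i) for i = 2..9:
  i=2: C(9,2)·!7 = 36·1854 = 66744
  i=3: C(9,3)·!6 = 84·265 = 22260
  i=4: C(9,4)·!5 = 126·44 = 5544
  i=5: C(9,5)·!4 = 126·9 = 1134
  i=6: C(9,6)·!3 = 84·2 = 168
  i=7: C(9,7)·!2 = 36·1 = 36
  i=8: C(9,8)·!1 = 9·0 = 0
  i=9: C(9,9)·!0 = 1·1 = 1
Total = 95887.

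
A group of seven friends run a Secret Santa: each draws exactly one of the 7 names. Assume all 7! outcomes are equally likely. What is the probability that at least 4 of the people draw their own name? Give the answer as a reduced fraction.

Favorable outcomes: Σ_{i≥4} C(7,i)·!(7-i) = 35·2 + 21·1 + 7·0 + 1·1 = 92.
Total outcomes: 7! = 5040.
Probability = 92/5040 = 23/1260.

23/1260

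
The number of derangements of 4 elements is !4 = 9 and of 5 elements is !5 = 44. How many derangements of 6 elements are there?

265

!6 = (6-1)·(!5 + !4) = 5·(44 + 9) = 5·53 = 265.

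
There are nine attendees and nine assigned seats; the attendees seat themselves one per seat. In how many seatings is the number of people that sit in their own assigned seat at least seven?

# with exactly i fixed is C(9,i)·!(9-i); sum over i=7..9:
  i=7: C(9,7)·!2 = 36·1 = 36
  i=8: C(9,8)·!1 = 9·0 = 0
  i=9: C(9,9)·!0 = 1·1 = 1
Total = 37.

37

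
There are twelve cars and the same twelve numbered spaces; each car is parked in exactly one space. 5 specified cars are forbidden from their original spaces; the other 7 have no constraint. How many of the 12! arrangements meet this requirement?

312273360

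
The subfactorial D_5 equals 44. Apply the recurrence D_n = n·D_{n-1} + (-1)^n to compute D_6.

D_6 = 6·44 + 1 = 265.

265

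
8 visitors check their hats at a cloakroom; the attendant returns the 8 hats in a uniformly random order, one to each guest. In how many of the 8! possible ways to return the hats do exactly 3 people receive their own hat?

2464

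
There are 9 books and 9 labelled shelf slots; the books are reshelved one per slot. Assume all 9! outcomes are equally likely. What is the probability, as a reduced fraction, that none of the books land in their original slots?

Favorable outcomes: !9 = 133496.
Total outcomes: 9! = 362880.
Probability = 133496/362880 = 16687/45360.

16687/45360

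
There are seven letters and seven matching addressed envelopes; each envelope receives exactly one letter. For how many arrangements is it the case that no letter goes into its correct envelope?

1854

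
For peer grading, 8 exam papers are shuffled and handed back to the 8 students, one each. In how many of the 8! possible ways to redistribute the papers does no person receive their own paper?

14833

!8 is the nearest integer to 8!/e.
8! = 40320, and 40320/e ≈ 14832.90, so !8 = 14833.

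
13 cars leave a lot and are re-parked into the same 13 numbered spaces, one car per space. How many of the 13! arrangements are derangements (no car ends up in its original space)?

2290792932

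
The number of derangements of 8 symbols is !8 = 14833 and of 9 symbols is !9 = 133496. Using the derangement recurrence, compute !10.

!10 = (10-1)·(!9 + !8) = 9·(133496 + 14833) = 9·148329 = 1334961.

1334961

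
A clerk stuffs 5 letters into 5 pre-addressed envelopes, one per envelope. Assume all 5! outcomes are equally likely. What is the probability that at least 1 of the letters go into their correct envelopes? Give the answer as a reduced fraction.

19/30

Favorable outcomes: Σ_{i≥1} C(5,i)·!(5-i) = 5·9 + 10·2 + 10·1 + 5·0 + 1·1 = 76.
Total outcomes: 5! = 120.
Probability = 76/120 = 19/30.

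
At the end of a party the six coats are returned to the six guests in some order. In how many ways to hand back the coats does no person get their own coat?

265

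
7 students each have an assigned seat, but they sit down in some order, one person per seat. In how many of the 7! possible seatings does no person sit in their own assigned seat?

1854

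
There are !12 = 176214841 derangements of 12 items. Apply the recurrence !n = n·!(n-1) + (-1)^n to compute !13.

2290792932

!13 = 13·176214841 - 1 = 2290792932.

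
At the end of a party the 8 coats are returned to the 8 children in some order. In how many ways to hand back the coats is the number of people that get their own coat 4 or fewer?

40179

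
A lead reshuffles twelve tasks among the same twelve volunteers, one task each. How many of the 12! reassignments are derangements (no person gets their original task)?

!12 = 12! · Σ_{k=0}^{12} (-1)^k/k!
= 12! - 12!/1! + 12!/2! - 12!/3! + 12!/4! - 12!/5! + 12!/6! - 12!/7! + 12!/8! - 12!/9! + 12!/10! - 12!/11! + 12!/12!
= 479001600 - 479001600 + 239500800 - 79833600 + 19958400 - 3991680 + 665280 - 95040 + 11880 - 1320 + 132 - 12 + 1
= 176214841

176214841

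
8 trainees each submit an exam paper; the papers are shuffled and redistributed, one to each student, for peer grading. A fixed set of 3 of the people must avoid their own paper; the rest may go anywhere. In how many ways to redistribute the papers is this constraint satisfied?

27240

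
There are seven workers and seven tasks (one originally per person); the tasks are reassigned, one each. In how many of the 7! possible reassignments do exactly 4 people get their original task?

Choose which 4 of the 7 are fixed: C(7,4) = 35.
The remaining 3 must be deranged: !3 = 2.
Total: 35 × 2 = 70.

70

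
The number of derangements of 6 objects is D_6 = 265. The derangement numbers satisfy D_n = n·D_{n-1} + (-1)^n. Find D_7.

D_7 = 7·265 - 1 = 1854.

1854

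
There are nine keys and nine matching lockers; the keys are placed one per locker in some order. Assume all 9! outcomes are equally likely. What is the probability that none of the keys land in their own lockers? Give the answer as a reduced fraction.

16687/45360

Favorable outcomes: !9 = 133496.
Total outcomes: 9! = 362880.
Probability = 133496/362880 = 16687/45360.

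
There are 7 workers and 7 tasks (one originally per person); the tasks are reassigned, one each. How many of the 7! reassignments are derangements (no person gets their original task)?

1854

!7 = 7! · Σ_{k=0}^{7} (-1)^k/k!
= 7! - 7!/1! + 7!/2! - 7!/3! + 7!/4! - 7!/5! + 7!/6! - 7!/7!
= 5040 - 5040 + 2520 - 840 + 210 - 42 + 7 - 1
= 1854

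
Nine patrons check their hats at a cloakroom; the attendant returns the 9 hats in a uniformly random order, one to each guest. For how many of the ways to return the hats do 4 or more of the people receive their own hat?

6883

Sum C(9,i)·!(9-i) for i = 4..9:
  i=4: C(9,4)·!5 = 126·44 = 5544
  i=5: C(9,5)·!4 = 126·9 = 1134
  i=6: C(9,6)·!3 = 84·2 = 168
  i=7: C(9,7)·!2 = 36·1 = 36
  i=8: C(9,8)·!1 = 9·0 = 0
  i=9: C(9,9)·!0 = 1·1 = 1
Total = 6883.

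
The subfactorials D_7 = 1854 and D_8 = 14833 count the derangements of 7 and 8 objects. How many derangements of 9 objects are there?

D_9 = (9-1)·(D_8 + D_7) = 8·(14833 + 1854) = 8·16687 = 133496.

133496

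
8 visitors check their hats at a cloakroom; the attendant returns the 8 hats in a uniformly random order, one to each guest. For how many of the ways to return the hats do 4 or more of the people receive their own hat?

771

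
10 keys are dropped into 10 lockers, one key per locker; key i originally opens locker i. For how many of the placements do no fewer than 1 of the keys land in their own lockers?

2293839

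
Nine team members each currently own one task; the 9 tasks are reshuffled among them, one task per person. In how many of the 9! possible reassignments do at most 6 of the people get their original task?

362843

# with exactly i fixed is C(9,i)·!(9-i); sum over i=0..6:
  i=0: C(9,0)·!9 = 1·133496 = 133496
  i=1: C(9,1)·!8 = 9·14833 = 133497
  i=2: C(9,2)·!7 = 36·1854 = 66744
  i=3: C(9,3)·!6 = 84·265 = 22260
  i=4: C(9,4)·!5 = 126·44 = 5544
  i=5: C(9,5)·!4 = 126·9 = 1134
  i=6: C(9,6)·!3 = 84·2 = 168
Total = 362843.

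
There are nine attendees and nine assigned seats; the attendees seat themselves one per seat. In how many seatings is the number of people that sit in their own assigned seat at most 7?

Sum C(9,i)·!(9-i) for i = 0..7:
  i=0: C(9,0)·!9 = 1·133496 = 133496
  i=1: C(9,1)·!8 = 9·14833 = 133497
  i=2: C(9,2)·!7 = 36·1854 = 66744
  i=3: C(9,3)·!6 = 84·265 = 22260
  i=4: C(9,4)·!5 = 126·44 = 5544
  i=5: C(9,5)·!4 = 126·9 = 1134
  i=6: C(9,6)·!3 = 84·2 = 168
  i=7: C(9,7)·!2 = 36·1 = 36
Total = 362879.

362879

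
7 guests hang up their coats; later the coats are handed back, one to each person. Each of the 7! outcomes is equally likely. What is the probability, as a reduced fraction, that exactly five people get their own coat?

Favorable outcomes: C(7,5)·!2 = 21·1 = 21.
Total outcomes: 7! = 5040.
Probability = 21/5040 = 1/240.

1/240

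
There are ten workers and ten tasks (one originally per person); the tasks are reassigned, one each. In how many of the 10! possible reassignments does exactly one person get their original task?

1334960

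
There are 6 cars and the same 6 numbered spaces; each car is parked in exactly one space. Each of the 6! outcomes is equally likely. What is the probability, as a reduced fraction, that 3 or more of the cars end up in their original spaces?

Favorable outcomes: Σ_{i≥3} C(6,i)·!(6-i) = 20·2 + 15·1 + 6·0 + 1·1 = 56.
Total outcomes: 6! = 720.
Probability = 56/720 = 7/90.

7/90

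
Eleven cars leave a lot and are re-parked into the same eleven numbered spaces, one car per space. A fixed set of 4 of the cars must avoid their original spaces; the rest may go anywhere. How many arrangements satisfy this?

27422640

Inclusion-exclusion on the 4 forbidden self-matches:
Σ_{j=0}^{4} (-1)^j C(4,j)(11-j)!
= C(4,0)·11! - C(4,1)·10! + C(4,2)·9! - C(4,3)·8! + C(4,4)·7!
= 39916800 - 14515200 + 2177280 - 161280 + 5040
= 27422640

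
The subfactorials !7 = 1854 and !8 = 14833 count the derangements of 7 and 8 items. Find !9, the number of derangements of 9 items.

!9 = (9-1)·(!8 + !7) = 8·(14833 + 1854) = 8·16687 = 133496.

133496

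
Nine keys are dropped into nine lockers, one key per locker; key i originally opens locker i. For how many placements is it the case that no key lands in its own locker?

!9 = 9! · Σ_{k=0}^{9} (-1)^k/k!
= 9! - 9!/1! + 9!/2! - 9!/3! + 9!/4! - 9!/5! + 9!/6! - 9!/7! + 9!/8! - 9!/9!
= 362880 - 362880 + 181440 - 60480 + 15120 - 3024 + 504 - 72 + 9 - 1
= 133496

133496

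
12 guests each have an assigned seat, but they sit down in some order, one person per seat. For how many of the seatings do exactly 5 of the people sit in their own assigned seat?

1468368

Choose which 5 of the 12 are fixed: C(12,5) = 792.
The other 7 form a derangement: !7 = 1854.
Total: 792 × 1854 = 1468368.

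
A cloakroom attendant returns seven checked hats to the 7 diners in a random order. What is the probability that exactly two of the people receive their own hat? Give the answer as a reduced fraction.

11/60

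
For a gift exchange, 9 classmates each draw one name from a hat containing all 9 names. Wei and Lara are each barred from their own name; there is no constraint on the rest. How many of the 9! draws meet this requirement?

287280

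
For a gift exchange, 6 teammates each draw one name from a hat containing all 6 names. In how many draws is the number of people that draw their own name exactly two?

135

Pick the 2 fixed positions: C(6,2) = 15 ways.
The other 4 form a derangement: !4 = 9.
Total: 15 × 9 = 135.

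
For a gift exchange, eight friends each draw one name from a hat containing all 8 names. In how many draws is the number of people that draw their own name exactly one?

14832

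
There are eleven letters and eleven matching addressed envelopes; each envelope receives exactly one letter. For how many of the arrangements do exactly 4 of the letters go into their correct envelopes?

Pick the 4 fixed positions: C(11,4) = 330 ways.
The other 7 form a derangement: !7 = 1854.
Total: 330 × 1854 = 611820.

611820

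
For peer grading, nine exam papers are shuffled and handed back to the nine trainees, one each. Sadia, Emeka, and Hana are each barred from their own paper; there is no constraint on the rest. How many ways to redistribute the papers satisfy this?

Let A_j be the event that the j-th constrained one is fixed. By inclusion-exclusion over the 3 events:
Σ_{j=0}^{3} (-1)^j C(3,j)(9-j)!
= C(3,0)·9! - C(3,1)·8! + C(3,2)·7! - C(3,3)·6!
= 362880 - 120960 + 15120 - 720
= 256320

256320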